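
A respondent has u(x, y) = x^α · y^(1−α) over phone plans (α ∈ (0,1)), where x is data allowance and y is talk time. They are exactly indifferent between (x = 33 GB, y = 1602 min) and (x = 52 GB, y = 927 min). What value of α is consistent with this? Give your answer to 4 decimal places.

α ≈ 0.5461

The Cobb–Douglas utilities coincide, so 33^α·1602^(1−α) = 52^α·927^(1−α).
(33/52)^α = (927/1602)^(1−α); take logs: α·ln(33/52) = (1−α)·ln(927/1602), i.e. α·-0.4547362 = (1−α)·-0.5470546.
Thus α·(-1.0017908) = -0.5470546, so α = -0.5470546/-1.0017908 ≈ 0.5461.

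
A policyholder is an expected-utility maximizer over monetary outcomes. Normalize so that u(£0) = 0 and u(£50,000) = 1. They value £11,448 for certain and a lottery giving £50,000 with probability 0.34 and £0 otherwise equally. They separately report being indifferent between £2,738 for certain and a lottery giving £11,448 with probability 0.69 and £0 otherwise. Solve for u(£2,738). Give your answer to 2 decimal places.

From the first indifference, u(£11,448) = 0.34·u(£50,000) + 0.66·u(£0) = 0.34·1 + 0.66·0 = 0.34.
Then u(£2,738) = 0.69·u(£11,448) + 0.31·u(£0) = 0.69·0.34 + 0.31·0.00 = 0.2346.

0.23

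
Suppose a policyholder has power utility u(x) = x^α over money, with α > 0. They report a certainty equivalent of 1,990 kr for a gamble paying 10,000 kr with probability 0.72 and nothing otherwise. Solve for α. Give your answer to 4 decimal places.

Since u(0) = 0, the lottery's EU is 0.72·10000^α.
Equating: 1990^α = 0.72·10000^α, i.e. 0.1990^α = 0.72.
Taking logs: α·ln(1990/10000) = ln(0.72), so α = -0.3285041 / -1.6144505 ≈ 0.2035.

α ≈ 0.2035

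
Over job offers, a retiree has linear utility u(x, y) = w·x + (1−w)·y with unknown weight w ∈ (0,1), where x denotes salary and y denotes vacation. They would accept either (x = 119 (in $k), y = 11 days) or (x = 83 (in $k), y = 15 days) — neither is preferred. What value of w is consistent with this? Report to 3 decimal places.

w = 0.100

Equating utilities: w·119 + (1−w)·11 = w·83 + (1−w)·15.
Rearranging, 36·w − 4·(1−w) = 0.
Hence w = 4/(36+4) = 4/40 = 0.100.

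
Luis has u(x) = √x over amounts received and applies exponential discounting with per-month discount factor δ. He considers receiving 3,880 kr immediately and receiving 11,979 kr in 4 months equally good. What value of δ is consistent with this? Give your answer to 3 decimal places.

δ ≈ 0.869

Indifference means u(3880) = δ^4 · u(11979), so δ^4 = u(3880)/u(11979).
With u(x) = √x: δ^4 = √3880/√11979 = √(3880/11979) = 0.56912.
Hence δ = (0.56912)^(1/4) = 0.86856.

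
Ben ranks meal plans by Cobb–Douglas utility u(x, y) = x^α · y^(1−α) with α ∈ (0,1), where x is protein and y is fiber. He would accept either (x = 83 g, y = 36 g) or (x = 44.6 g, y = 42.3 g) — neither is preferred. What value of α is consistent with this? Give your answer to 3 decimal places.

α ≈ 0.206

The Cobb–Douglas utilities coincide, so 83^α·36^(1−α) = 44.6^α·42.3^(1−α).
Rearrange to (83/44.6)^α = (42.3/36)^(1−α) and take logs: α·0.621107 = (1−α)·0.161268.
Thus α·(0.782375) = 0.161268, so α = 0.161268/0.782375 ≈ 0.206.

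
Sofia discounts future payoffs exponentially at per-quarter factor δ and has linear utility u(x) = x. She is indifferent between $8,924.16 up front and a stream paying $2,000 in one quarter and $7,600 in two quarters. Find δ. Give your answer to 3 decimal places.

Present value of the stream is 2000·δ + 7600·δ². Indifference gives 2000δ + 7600δ² = 8924.16.
Rearranged: 7600δ² + 2000δ − 8924.16 = 0.
δ = (−2000 + √(2000² + 4·7600·8924.16)) / (2·7600) = (−2000 + √275294464.00) / 15200 ≈ 0.960.

δ ≈ 0.960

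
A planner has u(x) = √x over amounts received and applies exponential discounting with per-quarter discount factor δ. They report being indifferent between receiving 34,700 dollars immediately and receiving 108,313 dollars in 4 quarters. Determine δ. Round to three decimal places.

δ ≈ 0.867

The payoff in 4 quarters is discounted by δ^4, so u(34700) = δ^4·u(108313) and δ^4 = u(34700)/u(108313).
With u(x) = √x: δ^4 = √34700/√108313 = √(34700/108313) = 0.56601.
Taking the 4th root: δ = 0.56601^(1/4) ≈ 0.867.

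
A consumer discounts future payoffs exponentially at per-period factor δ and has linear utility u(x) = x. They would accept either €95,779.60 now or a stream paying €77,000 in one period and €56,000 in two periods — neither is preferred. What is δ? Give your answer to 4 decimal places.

Equating present values: 95779.60 = 77000δ + 56000δ².
That is, 56000δ² + 77000δ − 95779.60 = 0, a quadratic in δ.
δ = (−77000 + √(77000² + 4·56000·95779.60)) / (2·56000) = (−77000 + √27383630400.00) / 112000 ≈ 0.7900.

δ ≈ 0.7900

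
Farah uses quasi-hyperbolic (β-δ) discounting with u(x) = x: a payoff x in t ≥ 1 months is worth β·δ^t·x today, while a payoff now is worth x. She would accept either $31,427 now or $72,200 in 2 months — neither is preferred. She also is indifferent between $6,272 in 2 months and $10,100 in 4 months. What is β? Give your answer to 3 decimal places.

β ≈ 0.701

Both payoffs in the second observation are in the future, so β drops out: δ^2·6272 = δ^4·10100 ⇒ δ^2 = 6272/10100 = 0.62099, so δ = 0.78803.
Now use the now-vs-future pair: 31427 = β·δ^2·72200 gives β = 31427/(0.62099·72200) ≈ 0.701.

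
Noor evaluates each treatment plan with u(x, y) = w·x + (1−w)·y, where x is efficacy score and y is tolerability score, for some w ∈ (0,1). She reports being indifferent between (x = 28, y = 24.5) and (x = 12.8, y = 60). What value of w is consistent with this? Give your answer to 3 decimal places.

w = 0.700

Equating utilities: w·28 + (1−w)·24.5 = w·12.8 + (1−w)·60.
Collecting terms: w·15.2 = (1−w)·35.5.
So w/(1−w) = 35.5/15.2 = 2.3355, giving w = 35.5/(15.2+35.5) = 0.700.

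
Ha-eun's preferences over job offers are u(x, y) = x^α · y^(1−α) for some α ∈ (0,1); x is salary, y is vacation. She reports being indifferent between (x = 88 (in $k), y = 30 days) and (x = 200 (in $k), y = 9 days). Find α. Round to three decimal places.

Indifference: 88^α · 30^(1−α) = 200^α · 9^(1−α).
Taking logs: α·ln 88 + (1−α)·ln 30 = α·ln 200 + (1−α)·ln 9, i.e. α·-0.820981 = (1−α)·-1.203973.
With A = -0.820981 and B = -1.203973: α·A = (1−α)·B, so α = B/(A+B) = -1.203973/-2.024954 ≈ 0.595.

α ≈ 0.595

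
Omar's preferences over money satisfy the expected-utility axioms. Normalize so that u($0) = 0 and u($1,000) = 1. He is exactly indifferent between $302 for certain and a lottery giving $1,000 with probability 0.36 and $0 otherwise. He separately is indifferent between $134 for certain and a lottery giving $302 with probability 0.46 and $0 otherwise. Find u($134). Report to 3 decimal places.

0.166

The first gamble pins u($302): it must equal 0.36·1 + 0.64·0 = 0.36.
The second indifference gives u($134) = 0.46·u($302) + 0.54·u($0) = 0.46·0.36 + 0.54·0.00 = 0.1656.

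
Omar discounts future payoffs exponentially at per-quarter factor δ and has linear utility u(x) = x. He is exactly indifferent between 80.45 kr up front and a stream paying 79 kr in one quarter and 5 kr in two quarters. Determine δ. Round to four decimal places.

δ ≈ 0.9600

Equating present values: 80.45 = 79δ + 5δ².
So 5δ² + 79δ − 80.45 = 0.
By the quadratic formula (taking the positive root), δ = (−79 + √7850.00) / 10 ≈ 0.9600.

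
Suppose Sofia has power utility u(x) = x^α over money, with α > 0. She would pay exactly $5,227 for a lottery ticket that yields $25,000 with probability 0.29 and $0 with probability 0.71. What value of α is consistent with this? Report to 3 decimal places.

Since u(0) = 0, the lottery's EU is 0.29·25000^α.
Indifference: 5227^α = 0.29·25000^α, so (5227/25000)^α = 0.29.
Taking logs: α·ln(5227/25000) = ln(0.29), so α = -1.237874 / -1.565038 ≈ 0.791.

α ≈ 0.791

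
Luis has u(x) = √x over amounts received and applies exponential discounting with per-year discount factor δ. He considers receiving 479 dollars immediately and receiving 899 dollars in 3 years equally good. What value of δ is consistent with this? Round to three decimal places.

δ ≈ 0.900

Equating discounted utilities: u(479) = δ^3·u(899) ⇒ δ^3 = u(479)/u(899).
With u(x) = √x: δ^3 = √479/√899 = √(479/899) = 0.72994.
Taking the cube root: δ = 0.72994^(1/3) ≈ 0.900.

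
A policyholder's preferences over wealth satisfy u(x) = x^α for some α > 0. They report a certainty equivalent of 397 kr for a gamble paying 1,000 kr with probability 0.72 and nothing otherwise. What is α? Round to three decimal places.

α ≈ 0.356

EU(lottery) = 0.72·1000^α + 0.28·0 = 0.72·1000^α.
Setting u(397) equal to that: 397^α = 0.72·1000^α ⇒ (397/1000)^α = 0.72.
α = ln(0.72) / ln(397/1000) = -0.328504/-0.923819 ≈ 0.356.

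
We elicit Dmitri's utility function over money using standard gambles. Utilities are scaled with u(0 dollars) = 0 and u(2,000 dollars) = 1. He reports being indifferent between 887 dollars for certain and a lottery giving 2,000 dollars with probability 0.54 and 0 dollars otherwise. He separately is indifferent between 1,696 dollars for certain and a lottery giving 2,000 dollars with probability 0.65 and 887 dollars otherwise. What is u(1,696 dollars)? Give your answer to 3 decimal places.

0.839

First, u(887 dollars) = 0.54·u(2,000 dollars) + 0.46·u(0 dollars) = 0.54.
Then u(1,696 dollars) = 0.65·u(2,000 dollars) + 0.35·u(887 dollars) = 0.65·1.00 + 0.35·0.54 = 0.8390.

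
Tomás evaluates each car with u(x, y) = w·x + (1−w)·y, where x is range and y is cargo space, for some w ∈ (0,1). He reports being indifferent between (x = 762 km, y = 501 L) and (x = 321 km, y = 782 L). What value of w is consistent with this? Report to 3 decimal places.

u(762,501) = u(321,782) means w·762 + (1−w)·501 = w·321 + (1−w)·782.
Collecting terms: w·441 = (1−w)·281.
So w/(1−w) = 281/441 = 0.6372, giving w = 281/(441+281) = 0.389.

w = 0.389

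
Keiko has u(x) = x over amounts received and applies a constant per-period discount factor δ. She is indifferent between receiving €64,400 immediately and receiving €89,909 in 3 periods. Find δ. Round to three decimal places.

δ ≈ 0.895

Indifference means u(64400) = δ^3 · u(89909), so δ^3 = u(64400)/u(89909).
With u(x) = x: δ^3 = 64400/89909 = 0.71628.
So δ = 0.71628^(1/3) ≈ 0.895.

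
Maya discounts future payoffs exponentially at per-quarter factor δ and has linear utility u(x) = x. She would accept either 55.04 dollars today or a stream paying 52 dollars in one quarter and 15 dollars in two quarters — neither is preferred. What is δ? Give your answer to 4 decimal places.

The stream is worth 52δ + 15δ² today, so 52δ + 15δ² = 55.04.
That is, 15δ² + 52δ − 55.04 = 0, a quadratic in δ.
The positive root is δ = [−52 + √(52² + 4·15·55.04)] / (2·15) = (−52 + 77.501)/30 ≈ 0.8500.

δ ≈ 0.8500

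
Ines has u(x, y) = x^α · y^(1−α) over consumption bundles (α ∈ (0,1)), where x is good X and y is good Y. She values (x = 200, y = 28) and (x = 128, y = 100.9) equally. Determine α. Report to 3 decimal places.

α ≈ 0.742

The Cobb–Douglas utilities coincide, so 200^α·28^(1−α) = 128^α·100.9^(1−α).
(200/128)^α = (100.9/28)^(1−α); take logs: α·ln(200/128) = (1−α)·ln(100.9/28), i.e. α·0.446287 = (1−α)·1.281925.
With A = 0.446287 and B = 1.281925: α·A = (1−α)·B, so α = B/(A+B) = 1.281925/1.728212 ≈ 0.742.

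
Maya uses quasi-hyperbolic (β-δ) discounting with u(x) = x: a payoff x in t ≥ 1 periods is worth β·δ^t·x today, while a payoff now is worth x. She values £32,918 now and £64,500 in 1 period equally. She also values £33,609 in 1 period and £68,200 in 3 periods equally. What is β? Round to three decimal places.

From the later pair, β·δ^1·33609 = β·δ^3·68200; dividing through, δ^2 = 33609/68200 = 0.49280, so δ = 0.70200.
Substituting δ into 32918 = β·δ·64500: β = 32918/(45278.843) ≈ 0.727.

β ≈ 0.727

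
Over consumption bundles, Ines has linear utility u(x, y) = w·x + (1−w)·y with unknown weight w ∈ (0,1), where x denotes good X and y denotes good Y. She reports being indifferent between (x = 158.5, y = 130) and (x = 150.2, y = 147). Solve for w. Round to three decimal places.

w = 0.672

u(158.5,130) = u(150.2,147) means w·158.5 + (1−w)·130 = w·150.2 + (1−w)·147.
Rearranging, 8.3·w − 17·(1−w) = 0.
So w/(1−w) = 17/8.3 = 2.0482, giving w = 17/(8.3+17) = 0.672.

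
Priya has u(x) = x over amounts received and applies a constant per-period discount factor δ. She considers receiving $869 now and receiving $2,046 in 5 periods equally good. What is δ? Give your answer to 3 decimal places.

δ ≈ 0.843

The payoff in 5 periods is discounted by δ^5, so u(869) = δ^5·u(2046) and δ^5 = u(869)/u(2046).
With u(x) = x: δ^5 = 869/2046 = 0.42473.
Taking the 5th root: δ = 0.42473^(1/5) ≈ 0.843.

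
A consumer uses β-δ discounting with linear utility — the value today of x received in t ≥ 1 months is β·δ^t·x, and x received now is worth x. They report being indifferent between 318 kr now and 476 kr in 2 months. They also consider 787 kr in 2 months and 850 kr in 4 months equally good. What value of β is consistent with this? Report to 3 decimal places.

Both payoffs in the second observation are in the future, so β drops out: δ^2·787 = δ^4·850 ⇒ δ^2 = 787/850 = 0.92588, so δ = 0.96223.
Now use the now-vs-future pair: 318 = β·δ^2·476 gives β = 318/(0.92588·476) ≈ 0.722.

β ≈ 0.722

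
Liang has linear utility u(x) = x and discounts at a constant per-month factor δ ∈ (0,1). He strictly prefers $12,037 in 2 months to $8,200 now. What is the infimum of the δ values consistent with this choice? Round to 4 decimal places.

Under u(x) = x this choice says 8200 < δ^2·12037.
Dividing by 12037: δ^2 > 0.68123. Both sides are positive, so the square root keeps the direction.
δ > 0.68123^(1/2) = 0.8254.

δ > 0.8254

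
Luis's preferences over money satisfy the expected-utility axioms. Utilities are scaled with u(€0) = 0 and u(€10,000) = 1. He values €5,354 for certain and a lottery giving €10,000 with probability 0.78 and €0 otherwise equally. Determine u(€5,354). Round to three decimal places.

0.780

u(€5,354) equals the lottery's expected utility: 0.78·1 + 0.22·0 = 0.78.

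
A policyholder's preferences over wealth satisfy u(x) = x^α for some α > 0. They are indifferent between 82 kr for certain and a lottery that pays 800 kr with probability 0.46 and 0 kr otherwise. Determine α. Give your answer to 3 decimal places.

The lottery's expected utility is 0.46·u(800) + 0.54·u(0) = 0.46·800^α (since u(0) = 0 for α > 0).
Equating: 82^α = 0.46·800^α, i.e. 0.1025^α = 0.46.
α = ln(0.46) / ln(82/800) = -0.776529/-2.277892 ≈ 0.341.

α ≈ 0.341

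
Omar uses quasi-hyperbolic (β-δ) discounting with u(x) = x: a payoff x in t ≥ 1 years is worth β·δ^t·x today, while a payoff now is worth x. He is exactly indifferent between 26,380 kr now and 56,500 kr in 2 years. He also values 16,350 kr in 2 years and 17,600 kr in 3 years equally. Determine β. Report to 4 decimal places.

β ≈ 0.5410

The second indifference involves only future payoffs, so β cancels: β·δ^2·16350 = β·δ^3·17600, giving δ = 16350/17600 = 0.92898.
The first indifference: 26380 = β·δ^2·56500, so β = 26380/(δ^2·56500) = 26380/(0.86300·56500) ≈ 0.5410.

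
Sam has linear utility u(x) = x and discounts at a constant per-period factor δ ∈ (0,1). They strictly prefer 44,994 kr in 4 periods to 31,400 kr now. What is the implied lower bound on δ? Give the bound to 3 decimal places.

δ > 0.914

Under u(x) = x this choice says 31400 < δ^4·44994.
Hence δ^4 > 31400/44994 = 0.69787, and x ↦ x^(1/4) is increasing on (0,∞).
δ > 0.69787^(1/4) = 0.914.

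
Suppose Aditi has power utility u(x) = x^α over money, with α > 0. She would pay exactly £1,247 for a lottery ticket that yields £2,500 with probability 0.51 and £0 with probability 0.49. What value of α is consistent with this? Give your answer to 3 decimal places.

EU(lottery) = 0.51·2500^α + 0.49·0 = 0.51·2500^α.
Equating: 1247^α = 0.51·2500^α, i.e. 0.4988^α = 0.51.
Take logs: α = ln 0.51 / ln(1247/2500) ≈ 0.96807.

α ≈ 0.968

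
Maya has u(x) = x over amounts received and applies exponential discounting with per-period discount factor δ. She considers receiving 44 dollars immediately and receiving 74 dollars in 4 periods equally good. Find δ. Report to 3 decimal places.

Indifference means u(44) = δ^4 · u(74), so δ^4 = u(44)/u(74).
With u(x) = x: δ^4 = 44/74 = 0.59459.
So δ = 0.59459^(1/4) ≈ 0.878.

δ ≈ 0.878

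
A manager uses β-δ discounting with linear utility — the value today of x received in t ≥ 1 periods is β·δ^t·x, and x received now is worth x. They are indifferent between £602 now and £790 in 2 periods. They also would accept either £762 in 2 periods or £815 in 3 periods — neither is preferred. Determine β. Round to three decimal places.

The second indifference involves only future payoffs, so β cancels: β·δ^2·762 = β·δ^3·815, giving δ = 762/815 = 0.93497.
Now use the now-vs-future pair: 602 = β·δ^2·790 gives β = 602/(0.87417·790) ≈ 0.872.

β ≈ 0.872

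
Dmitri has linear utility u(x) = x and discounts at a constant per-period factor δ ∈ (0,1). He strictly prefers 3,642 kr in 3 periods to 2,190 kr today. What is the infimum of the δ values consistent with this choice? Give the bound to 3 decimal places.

δ > 0.844

Comparing present values: 2190 < δ^3·3642.
Dividing by 3642: δ^3 > 0.60132. Both sides are positive, so the cube root keeps the direction.
δ > (2190/3642)^(1/3) ≈ 0.844.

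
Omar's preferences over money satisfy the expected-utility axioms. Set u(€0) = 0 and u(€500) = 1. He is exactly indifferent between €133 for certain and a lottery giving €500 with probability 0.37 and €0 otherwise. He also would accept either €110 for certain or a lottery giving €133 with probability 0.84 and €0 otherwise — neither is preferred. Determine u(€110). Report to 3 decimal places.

0.311

The first gamble pins u(€133): it must equal 0.37·1 + 0.63·0 = 0.37.
The second indifference gives u(€110) = 0.84·u(€133) + 0.16·u(€0) = 0.84·0.37 + 0.16·0.00 = 0.3108.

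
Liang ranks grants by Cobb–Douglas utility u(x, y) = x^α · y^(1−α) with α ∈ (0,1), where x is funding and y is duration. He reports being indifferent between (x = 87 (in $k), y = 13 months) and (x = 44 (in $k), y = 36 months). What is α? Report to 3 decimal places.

Set the two utilities equal: 87^α·13^(1−α) = 44^α·36^(1−α).
(87/44)^α = (36/13)^(1−α); take logs: α·ln(87/44) = (1−α)·ln(36/13), i.e. α·0.681718 = (1−α)·1.018570.
With A = 0.681718 and B = 1.018570: α·A = (1−α)·B, so α = B/(A+B) = 1.018570/1.700288 ≈ 0.599.

α ≈ 0.599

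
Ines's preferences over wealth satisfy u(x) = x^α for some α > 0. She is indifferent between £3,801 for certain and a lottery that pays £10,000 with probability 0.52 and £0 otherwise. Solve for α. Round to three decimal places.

α ≈ 0.676

EU(lottery) = 0.52·10000^α + 0.48·0 = 0.52·10000^α.
Setting u(3801) equal to that: 3801^α = 0.52·10000^α ⇒ (3801/10000)^α = 0.52.
α = ln(0.52) / ln(3801/10000) = -0.653926/-0.967321 ≈ 0.676.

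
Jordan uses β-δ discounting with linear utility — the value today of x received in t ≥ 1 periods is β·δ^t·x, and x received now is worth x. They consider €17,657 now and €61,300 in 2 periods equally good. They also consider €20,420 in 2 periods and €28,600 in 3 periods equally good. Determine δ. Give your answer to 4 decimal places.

δ ≈ 0.7140

Both payoffs in the second observation are in the future, so β drops out: δ^2·20420 = δ^3·28600 ⇒ δ = 20420/28600 = 0.71399.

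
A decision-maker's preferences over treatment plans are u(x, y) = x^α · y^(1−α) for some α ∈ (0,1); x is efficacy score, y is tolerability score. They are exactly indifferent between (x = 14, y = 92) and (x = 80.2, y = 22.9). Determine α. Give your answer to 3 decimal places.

α ≈ 0.443

Set the two utilities equal: 14^α·92^(1−α) = 80.2^α·22.9^(1−α).
(14/80.2)^α = (22.9/92)^(1−α); take logs: α·ln(14/80.2) = (1−α)·ln(22.9/92), i.e. α·-1.745466 = (1−α)·-1.390652.
With A = -1.745466 and B = -1.390652: α·A = (1−α)·B, so α = B/(A+B) = -1.390652/-3.136118 ≈ 0.443.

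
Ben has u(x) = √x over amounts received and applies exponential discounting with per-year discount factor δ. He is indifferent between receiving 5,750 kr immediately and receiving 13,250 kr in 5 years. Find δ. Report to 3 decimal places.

The payoff in 5 years is discounted by δ^5, so u(5750) = δ^5·u(13250) and δ^5 = u(5750)/u(13250).
With u(x) = √x: δ^5 = √5750/√13250 = √(5750/13250) = 0.65876.
Taking the 5th root: δ = 0.65876^(1/5) ≈ 0.920.

δ ≈ 0.920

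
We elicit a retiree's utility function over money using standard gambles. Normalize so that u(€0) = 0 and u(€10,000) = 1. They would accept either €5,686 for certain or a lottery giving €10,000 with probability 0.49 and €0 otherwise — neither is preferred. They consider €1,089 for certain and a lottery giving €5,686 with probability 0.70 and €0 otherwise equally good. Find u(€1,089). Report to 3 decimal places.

The first gamble pins u(€5,686): it must equal 0.49·1 + 0.51·0 = 0.49.
The second indifference gives u(€1,089) = 0.70·u(€5,686) + 0.30·u(€0) = 0.70·0.49 + 0.30·0.00 = 0.3430.

0.343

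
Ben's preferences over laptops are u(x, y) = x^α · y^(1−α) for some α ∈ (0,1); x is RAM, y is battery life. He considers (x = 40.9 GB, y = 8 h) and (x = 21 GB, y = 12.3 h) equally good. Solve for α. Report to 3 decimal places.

α ≈ 0.392

Indifference: 40.9^α · 8^(1−α) = 21^α · 12.3^(1−α).
Rearrange to (40.9/21)^α = (12.3/8)^(1−α) and take logs: α·0.666608 = (1−α)·0.430158.
So α/(1−α) = (0.430158)/(0.666608) = 0.645294, and α = 0.645294/1.645294 ≈ 0.392.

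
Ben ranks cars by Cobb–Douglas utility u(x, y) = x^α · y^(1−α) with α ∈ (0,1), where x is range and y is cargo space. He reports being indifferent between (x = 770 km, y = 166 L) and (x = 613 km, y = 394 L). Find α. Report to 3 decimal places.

α ≈ 0.791

The Cobb–Douglas utilities coincide, so 770^α·166^(1−α) = 613^α·394^(1−α).
Rearrange to (770/613)^α = (394/166)^(1−α) and take logs: α·0.228026 = (1−α)·0.864363.
With A = 0.228026 and B = 0.864363: α·A = (1−α)·B, so α = B/(A+B) = 0.864363/1.092389 ≈ 0.791.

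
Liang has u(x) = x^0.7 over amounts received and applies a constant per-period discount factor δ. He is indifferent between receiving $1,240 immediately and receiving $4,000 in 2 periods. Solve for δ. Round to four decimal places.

δ ≈ 0.6637

Equating discounted utilities: u(1240) = δ^2·u(4000) ⇒ δ^2 = u(1240)/u(4000).
With u(x) = x^0.7: δ^2 = 1240^0.7/4000^0.7 = (1240/4000)^0.7 = 0.44051.
Taking the square root: δ = 0.44051^(1/2) ≈ 0.6637.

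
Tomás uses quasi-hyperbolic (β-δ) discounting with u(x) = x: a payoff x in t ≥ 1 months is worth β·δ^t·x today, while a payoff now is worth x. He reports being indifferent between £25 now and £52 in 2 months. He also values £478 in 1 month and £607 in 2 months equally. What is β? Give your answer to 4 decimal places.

From the later pair, β·δ^1·478 = β·δ^2·607; dividing through, δ = 478/607 = 0.78748.
The first indifference: 25 = β·δ^2·52, so β = 25/(δ^2·52) = 25/(0.62012·52) ≈ 0.7753.

β ≈ 0.7753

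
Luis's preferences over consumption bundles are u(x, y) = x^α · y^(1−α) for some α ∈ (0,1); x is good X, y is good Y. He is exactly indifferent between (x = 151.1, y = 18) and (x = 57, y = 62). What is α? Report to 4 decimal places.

Set the two utilities equal: 151.1^α·18^(1−α) = 57^α·62^(1−α).
Rearrange to (151.1/57)^α = (62/18)^(1−α) and take logs: α·0.9748906 = (1−α)·1.2367626.
So α/(1−α) = (1.2367626)/(0.9748906) = 1.2686168, and α = 1.2686168/2.2686168 ≈ 0.5592.

α ≈ 0.5592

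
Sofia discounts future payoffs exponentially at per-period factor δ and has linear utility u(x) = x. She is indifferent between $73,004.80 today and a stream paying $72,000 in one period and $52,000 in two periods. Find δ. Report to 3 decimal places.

δ ≈ 0.680

Present value of the stream is 72000·δ + 52000·δ². Indifference gives 72000δ + 52000δ² = 73004.80.
Rearranged: 52000δ² + 72000δ − 73004.80 = 0.
By the quadratic formula (taking the positive root), δ = (−72000 + √20368998400.00) / 104000 ≈ 0.680.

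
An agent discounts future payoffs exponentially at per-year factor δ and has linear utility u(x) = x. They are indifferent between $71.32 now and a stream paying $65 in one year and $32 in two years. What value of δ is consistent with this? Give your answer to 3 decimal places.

δ ≈ 0.790

Equating present values: 71.32 = 65δ + 32δ².
Rearranged: 32δ² + 65δ − 71.32 = 0.
By the quadratic formula (taking the positive root), δ = (−65 + √13353.96) / 64 ≈ 0.790.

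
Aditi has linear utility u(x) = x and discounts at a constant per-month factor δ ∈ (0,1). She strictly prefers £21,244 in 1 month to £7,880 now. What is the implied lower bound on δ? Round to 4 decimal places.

δ > 0.3709

The preference means 7880 < δ·21244.
So δ > 7880/21244 = 0.37093.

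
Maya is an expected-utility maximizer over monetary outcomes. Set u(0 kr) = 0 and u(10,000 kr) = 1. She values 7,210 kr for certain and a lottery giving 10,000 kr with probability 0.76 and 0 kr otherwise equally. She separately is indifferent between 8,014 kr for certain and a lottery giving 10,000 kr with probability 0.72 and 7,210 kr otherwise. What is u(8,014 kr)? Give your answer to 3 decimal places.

0.933

First, u(7,210 kr) = 0.76·u(10,000 kr) + 0.24·u(0 kr) = 0.76.
Then u(8,014 kr) = 0.72·u(10,000 kr) + 0.28·u(7,210 kr) = 0.72·1.00 + 0.28·0.76 = 0.9328.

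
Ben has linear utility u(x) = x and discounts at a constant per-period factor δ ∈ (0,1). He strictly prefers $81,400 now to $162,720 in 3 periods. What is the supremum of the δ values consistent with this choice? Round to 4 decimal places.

δ < 0.7938

Comparing present values: 81400 > δ^3·162720.
So δ^3 < 81400/162720 = 0.50025; taking the cube root of both positive sides preserves the inequality.
δ < (81400/162720)^(1/3) ≈ 0.7938.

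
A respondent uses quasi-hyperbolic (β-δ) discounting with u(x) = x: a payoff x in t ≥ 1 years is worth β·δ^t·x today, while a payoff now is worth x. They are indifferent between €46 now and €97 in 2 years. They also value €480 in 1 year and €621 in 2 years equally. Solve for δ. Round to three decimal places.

From the later pair, β·δ^1·480 = β·δ^2·621; dividing through, δ = 480/621 = 0.77295.

δ ≈ 0.773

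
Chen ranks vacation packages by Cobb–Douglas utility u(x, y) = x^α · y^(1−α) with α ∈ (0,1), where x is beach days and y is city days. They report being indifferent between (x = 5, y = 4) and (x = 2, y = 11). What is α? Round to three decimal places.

Set the two utilities equal: 5^α·4^(1−α) = 2^α·11^(1−α).
Rearrange to (5/2)^α = (11/4)^(1−α) and take logs: α·0.916291 = (1−α)·1.011601.
Thus α·(1.927892) = 1.011601, so α = 1.011601/1.927892 ≈ 0.525.

α ≈ 0.525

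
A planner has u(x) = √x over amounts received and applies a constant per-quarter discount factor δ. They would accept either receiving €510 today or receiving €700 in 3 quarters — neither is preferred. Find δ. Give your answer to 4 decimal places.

Indifference means u(510) = δ^3 · u(700), so δ^3 = u(510)/u(700).
Since u(x) = √x, δ^3 = √(510/700) = 0.85356.
So δ = 0.85356^(1/3) ≈ 0.9486.

δ ≈ 0.9486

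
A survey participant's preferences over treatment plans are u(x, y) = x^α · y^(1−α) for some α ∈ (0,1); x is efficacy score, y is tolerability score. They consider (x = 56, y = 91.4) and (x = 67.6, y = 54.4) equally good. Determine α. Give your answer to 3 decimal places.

Set the two utilities equal: 56^α·91.4^(1−α) = 67.6^α·54.4^(1−α).
(56/67.6)^α = (54.4/91.4)^(1−α); take logs: α·ln(56/67.6) = (1−α)·ln(54.4/91.4), i.e. α·-0.188256 = (1−α)·-0.518881.
With A = -0.188256 and B = -0.518881: α·A = (1−α)·B, so α = B/(A+B) = -0.518881/-0.707137 ≈ 0.734.

α ≈ 0.734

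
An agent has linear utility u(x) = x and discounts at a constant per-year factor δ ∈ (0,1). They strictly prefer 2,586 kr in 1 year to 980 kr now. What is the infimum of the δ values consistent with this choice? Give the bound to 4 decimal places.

δ > 0.3790

Under u(x) = x this choice says 980 < δ·2586.
Dividing through by 2586 gives δ > 0.37896.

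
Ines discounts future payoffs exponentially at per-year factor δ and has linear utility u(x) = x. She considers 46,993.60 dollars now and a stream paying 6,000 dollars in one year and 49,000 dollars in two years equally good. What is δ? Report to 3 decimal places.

The stream is worth 6000δ + 49000δ² today, so 6000δ + 49000δ² = 46993.60.
Rearranged: 49000δ² + 6000δ − 46993.60 = 0.
δ = (−6000 + √(6000² + 4·49000·46993.60)) / (2·49000) = (−6000 + √9246745600.00) / 98000 ≈ 0.920.

δ ≈ 0.920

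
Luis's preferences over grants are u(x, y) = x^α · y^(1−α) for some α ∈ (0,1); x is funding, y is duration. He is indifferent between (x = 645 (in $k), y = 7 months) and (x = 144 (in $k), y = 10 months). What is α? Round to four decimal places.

α ≈ 0.1922

Indifference: 645^α · 7^(1−α) = 144^α · 10^(1−α).
Taking logs: α·ln 645 + (1−α)·ln 7 = α·ln 144 + (1−α)·ln 10, i.e. α·1.4994370 = (1−α)·0.3566749.
With A = 1.4994370 and B = 0.3566749: α·A = (1−α)·B, so α = B/(A+B) = 0.3566749/1.8561119 ≈ 0.1922.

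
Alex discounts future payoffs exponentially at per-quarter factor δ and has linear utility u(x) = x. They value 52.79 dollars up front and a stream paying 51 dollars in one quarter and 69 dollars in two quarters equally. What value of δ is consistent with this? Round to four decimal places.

The stream is worth 51δ + 69δ² today, so 51δ + 69δ² = 52.79.
Rearranged: 69δ² + 51δ − 52.79 = 0.
The positive root is δ = [−51 + √(51² + 4·69·52.79)] / (2·69) = (−51 + 131.038)/138 ≈ 0.5800.

δ ≈ 0.5800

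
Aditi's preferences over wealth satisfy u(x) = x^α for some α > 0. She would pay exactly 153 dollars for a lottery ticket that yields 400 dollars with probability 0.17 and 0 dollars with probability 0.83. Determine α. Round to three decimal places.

α ≈ 1.844

Since u(0) = 0, the lottery's EU is 0.17·400^α.
Indifference: 153^α = 0.17·400^α, so (153/400)^α = 0.17.
Take logs: α = ln 0.17 / ln(153/400) ≈ 1.84382.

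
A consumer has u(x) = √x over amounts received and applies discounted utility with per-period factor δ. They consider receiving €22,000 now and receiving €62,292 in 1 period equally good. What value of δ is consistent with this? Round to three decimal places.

δ ≈ 0.594

Equating discounted utilities: u(22000) = δ·u(62292) ⇒ δ = u(22000)/u(62292).
With u(x) = √x: δ = √22000/√62292 = √(22000/62292) = 0.59429.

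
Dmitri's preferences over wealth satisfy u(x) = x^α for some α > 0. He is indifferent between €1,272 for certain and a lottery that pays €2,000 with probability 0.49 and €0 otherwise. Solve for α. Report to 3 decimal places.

EU(lottery) = 0.49·2000^α + 0.51·0 = 0.49·2000^α.
Indifference: 1272^α = 0.49·2000^α, so (1272/2000)^α = 0.49.
α = ln(0.49) / ln(1272/2000) = -0.713350/-0.452557 ≈ 1.576.

α ≈ 1.576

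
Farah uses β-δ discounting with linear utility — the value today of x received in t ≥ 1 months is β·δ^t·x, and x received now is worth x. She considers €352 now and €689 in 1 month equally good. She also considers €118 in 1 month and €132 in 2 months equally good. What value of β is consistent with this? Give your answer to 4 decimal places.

β ≈ 0.5715

Both payoffs in the second observation are in the future, so β drops out: δ^1·118 = δ^2·132 ⇒ δ = 118/132 = 0.89394.
Now use the now-vs-future pair: 352 = β·δ·689 gives β = 352/(0.89394·689) ≈ 0.5715.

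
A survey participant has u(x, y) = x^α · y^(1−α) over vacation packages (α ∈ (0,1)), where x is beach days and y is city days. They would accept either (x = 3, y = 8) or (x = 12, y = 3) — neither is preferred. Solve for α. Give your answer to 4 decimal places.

Set the two utilities equal: 3^α·8^(1−α) = 12^α·3^(1−α).
Rearrange to (3/12)^α = (3/8)^(1−α) and take logs: α·-1.3862944 = (1−α)·-0.9808293.
So α/(1−α) = (-0.9808293)/(-1.3862944) = 0.7075188, and α = 0.7075188/1.7075188 ≈ 0.4144.

α ≈ 0.4144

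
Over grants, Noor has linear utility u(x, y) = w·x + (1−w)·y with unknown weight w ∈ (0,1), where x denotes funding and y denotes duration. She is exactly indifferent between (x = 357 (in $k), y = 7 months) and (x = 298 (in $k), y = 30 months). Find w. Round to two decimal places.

u(357,7) = u(298,30) means w·357 + (1−w)·7 = w·298 + (1−w)·30.
w·(357−298) = (1−w)·(30−7), i.e. w·59 = (1−w)·23.
The marginal rate of substitution is 23/59, so w = 23/(59+23) = 0.28.

w = 0.28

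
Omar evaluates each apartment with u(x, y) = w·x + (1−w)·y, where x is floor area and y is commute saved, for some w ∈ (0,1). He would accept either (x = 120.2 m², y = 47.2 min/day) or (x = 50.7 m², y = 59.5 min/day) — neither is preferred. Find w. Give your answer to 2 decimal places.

w = 0.15

Indifference: w·120.2 + (1−w)·47.2 = w·50.7 + (1−w)·59.5.
Rearranging, 69.5·w − 12.3·(1−w) = 0.
So w/(1−w) = 12.3/69.5 = 0.1770, giving w = 12.3/(69.5+12.3) = 0.15.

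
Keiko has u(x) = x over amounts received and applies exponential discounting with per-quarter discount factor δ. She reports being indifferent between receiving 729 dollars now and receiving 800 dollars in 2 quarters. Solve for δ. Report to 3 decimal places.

The payoff in 2 quarters is discounted by δ^2, so u(729) = δ^2·u(800) and δ^2 = u(729)/u(800).
With u(x) = x: δ^2 = 729/800 = 0.91125.
Hence δ = (0.91125)^(1/2) = 0.95459.

δ ≈ 0.955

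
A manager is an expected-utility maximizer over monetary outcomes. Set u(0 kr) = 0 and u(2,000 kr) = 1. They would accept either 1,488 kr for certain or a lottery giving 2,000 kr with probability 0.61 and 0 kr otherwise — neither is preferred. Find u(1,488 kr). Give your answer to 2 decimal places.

0.61

By the standard-gamble method, u(1,488 kr) is just the indifference probability on the best outcome: 0.61.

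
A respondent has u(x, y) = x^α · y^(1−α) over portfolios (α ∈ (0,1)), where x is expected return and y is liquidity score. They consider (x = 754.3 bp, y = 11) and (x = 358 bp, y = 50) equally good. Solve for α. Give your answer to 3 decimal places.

α ≈ 0.670

The Cobb–Douglas utilities coincide, so 754.3^α·11^(1−α) = 358^α·50^(1−α).
Rearrange to (754.3/358)^α = (50/11)^(1−α) and take logs: α·0.745257 = (1−α)·1.514128.
With A = 0.745257 and B = 1.514128: α·A = (1−α)·B, so α = B/(A+B) = 1.514128/2.259385 ≈ 0.670.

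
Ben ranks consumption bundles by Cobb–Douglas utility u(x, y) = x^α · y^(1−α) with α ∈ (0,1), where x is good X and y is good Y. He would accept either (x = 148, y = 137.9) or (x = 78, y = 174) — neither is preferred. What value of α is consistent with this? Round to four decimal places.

α ≈ 0.2663

Indifference: 148^α · 137.9^(1−α) = 78^α · 174^(1−α).
Taking logs: α·ln 148 + (1−α)·ln 137.9 = α·ln 78 + (1−α)·ln 174, i.e. α·0.6405034 = (1−α)·0.2325265.
With A = 0.6405034 and B = 0.2325265: α·A = (1−α)·B, so α = B/(A+B) = 0.2325265/0.8730299 ≈ 0.2663.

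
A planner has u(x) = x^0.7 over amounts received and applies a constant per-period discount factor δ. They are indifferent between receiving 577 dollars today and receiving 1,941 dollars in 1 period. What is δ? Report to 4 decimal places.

δ ≈ 0.4278

The payoff in 1 period is discounted by δ, so u(577) = δ·u(1941) and δ = u(577)/u(1941).
Since u(x) = x^0.7, δ = (577/1941)^0.7 = 0.29727^0.7 = 0.42776.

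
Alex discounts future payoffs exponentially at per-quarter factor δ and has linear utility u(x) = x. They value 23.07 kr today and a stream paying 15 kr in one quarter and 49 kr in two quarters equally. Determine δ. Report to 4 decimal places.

Present value of the stream is 15·δ + 49·δ². Indifference gives 15δ + 49δ² = 23.07.
So 49δ² + 15δ − 23.07 = 0.
The positive root is δ = [−15 + √(15² + 4·49·23.07)] / (2·49) = (−15 + 68.896)/98 ≈ 0.5500.

δ ≈ 0.5500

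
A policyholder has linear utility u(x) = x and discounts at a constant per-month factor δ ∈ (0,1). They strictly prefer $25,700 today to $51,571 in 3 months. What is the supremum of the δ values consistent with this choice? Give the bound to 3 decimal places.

Comparing present values: 25700 > δ^3·51571.
Hence δ^3 < 25700/51571 = 0.49834, and x ↦ x^(1/3) is increasing on (0,∞).
δ < 0.49834^(1/3) = 0.793.

δ < 0.793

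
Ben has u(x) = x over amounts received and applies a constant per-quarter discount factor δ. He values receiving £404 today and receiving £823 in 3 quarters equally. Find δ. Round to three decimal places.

δ ≈ 0.789

Indifference means u(404) = δ^3 · u(823), so δ^3 = u(404)/u(823).
With u(x) = x: δ^3 = 404/823 = 0.49089.
So δ = 0.49089^(1/3) ≈ 0.789.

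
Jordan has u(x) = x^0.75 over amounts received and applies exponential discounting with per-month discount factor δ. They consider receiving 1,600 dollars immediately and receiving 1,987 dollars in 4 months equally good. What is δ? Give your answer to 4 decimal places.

Indifference means u(1600) = δ^4 · u(1987), so δ^4 = u(1600)/u(1987).
With u(x) = x^0.75: δ^4 = 1600^0.75/1987^0.75 = (1600/1987)^0.75 = 0.85004.
Hence δ = (0.85004)^(1/4) = 0.960197.

δ ≈ 0.9602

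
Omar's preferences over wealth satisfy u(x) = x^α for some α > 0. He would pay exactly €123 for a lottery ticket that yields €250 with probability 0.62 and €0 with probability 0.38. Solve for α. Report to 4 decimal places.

α ≈ 0.6740

The lottery's expected utility is 0.62·u(250) + 0.38·u(0) = 0.62·250^α (since u(0) = 0 for α > 0).
Equating: 123^α = 0.62·250^α, i.e. 0.4920^α = 0.62.
Take logs: α = ln 0.62 / ln(123/250) ≈ 0.673977.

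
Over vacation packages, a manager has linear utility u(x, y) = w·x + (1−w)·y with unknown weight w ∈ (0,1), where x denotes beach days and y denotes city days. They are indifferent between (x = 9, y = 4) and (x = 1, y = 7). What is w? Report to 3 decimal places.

w = 0.273

Equating utilities: w·9 + (1−w)·4 = w·1 + (1−w)·7.
Collecting terms: w·8 = (1−w)·3.
So w/(1−w) = 3/8 = 0.3750, giving w = 3/(8+3) = 0.273.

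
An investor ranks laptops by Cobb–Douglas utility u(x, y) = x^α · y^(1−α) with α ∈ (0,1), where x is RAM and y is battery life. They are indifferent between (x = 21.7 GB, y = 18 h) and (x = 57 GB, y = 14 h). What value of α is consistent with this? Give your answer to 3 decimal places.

α ≈ 0.206

Set the two utilities equal: 21.7^α·18^(1−α) = 57^α·14^(1−α).
Taking logs: α·ln 21.7 + (1−α)·ln 18 = α·ln 57 + (1−α)·ln 14, i.e. α·-0.965739 = (1−α)·-0.251314.
With A = -0.965739 and B = -0.251314: α·A = (1−α)·B, so α = B/(A+B) = -0.251314/-1.217053 ≈ 0.206.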